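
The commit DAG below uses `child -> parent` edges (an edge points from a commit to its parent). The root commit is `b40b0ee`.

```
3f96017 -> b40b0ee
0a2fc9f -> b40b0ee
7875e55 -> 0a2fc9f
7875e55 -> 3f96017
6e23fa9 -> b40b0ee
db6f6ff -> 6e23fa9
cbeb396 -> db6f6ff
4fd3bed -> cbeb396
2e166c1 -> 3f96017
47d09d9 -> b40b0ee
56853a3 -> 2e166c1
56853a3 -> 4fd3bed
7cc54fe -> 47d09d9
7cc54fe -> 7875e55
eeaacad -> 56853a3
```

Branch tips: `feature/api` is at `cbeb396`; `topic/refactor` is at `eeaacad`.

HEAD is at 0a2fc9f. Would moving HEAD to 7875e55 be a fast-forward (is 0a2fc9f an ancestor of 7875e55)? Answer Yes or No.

Yes

A fast-forward from 0a2fc9f to 7875e55 is possible iff 0a2fc9f is an ancestor of 7875e55.
Ancestors of 7875e55: {0a2fc9f, 3f96017, 7875e55, b40b0ee}.
0a2fc9f is among them, so fast-forward is possible.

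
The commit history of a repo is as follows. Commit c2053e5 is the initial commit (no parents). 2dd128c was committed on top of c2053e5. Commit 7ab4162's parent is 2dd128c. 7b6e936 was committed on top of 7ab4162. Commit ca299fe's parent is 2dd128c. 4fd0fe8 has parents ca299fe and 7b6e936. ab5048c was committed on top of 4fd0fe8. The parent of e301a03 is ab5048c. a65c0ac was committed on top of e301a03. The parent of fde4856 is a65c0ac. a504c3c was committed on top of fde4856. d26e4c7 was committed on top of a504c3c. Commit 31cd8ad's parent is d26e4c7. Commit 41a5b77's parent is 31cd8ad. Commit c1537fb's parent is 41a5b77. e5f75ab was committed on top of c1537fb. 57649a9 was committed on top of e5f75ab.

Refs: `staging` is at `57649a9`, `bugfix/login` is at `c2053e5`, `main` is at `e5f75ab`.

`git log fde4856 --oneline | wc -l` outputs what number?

10

Walking parent pointers from fde4856: reachable set = {2dd128c, 4fd0fe8, 7ab4162, 7b6e936, a65c0ac, ab5048c, c2053e5, ca299fe, e301a03, fde4856}.
That is 10 commits.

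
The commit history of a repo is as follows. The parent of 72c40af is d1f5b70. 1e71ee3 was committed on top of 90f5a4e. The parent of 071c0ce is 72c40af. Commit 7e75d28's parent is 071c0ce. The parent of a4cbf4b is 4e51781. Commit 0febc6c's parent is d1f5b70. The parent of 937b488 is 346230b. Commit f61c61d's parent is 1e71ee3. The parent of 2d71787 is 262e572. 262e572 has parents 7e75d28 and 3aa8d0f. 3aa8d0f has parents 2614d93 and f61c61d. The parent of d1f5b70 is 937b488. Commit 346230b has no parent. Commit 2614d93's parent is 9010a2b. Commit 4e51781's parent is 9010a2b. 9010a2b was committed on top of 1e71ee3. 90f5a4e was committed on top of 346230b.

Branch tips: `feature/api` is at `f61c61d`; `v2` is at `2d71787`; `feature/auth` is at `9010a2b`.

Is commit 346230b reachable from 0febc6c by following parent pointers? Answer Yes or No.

Yes

Ancestors of 0febc6c (commits reachable by following parents): {0febc6c, 346230b, 937b488, d1f5b70}.
346230b is in that set, so it is an ancestor of 0febc6c.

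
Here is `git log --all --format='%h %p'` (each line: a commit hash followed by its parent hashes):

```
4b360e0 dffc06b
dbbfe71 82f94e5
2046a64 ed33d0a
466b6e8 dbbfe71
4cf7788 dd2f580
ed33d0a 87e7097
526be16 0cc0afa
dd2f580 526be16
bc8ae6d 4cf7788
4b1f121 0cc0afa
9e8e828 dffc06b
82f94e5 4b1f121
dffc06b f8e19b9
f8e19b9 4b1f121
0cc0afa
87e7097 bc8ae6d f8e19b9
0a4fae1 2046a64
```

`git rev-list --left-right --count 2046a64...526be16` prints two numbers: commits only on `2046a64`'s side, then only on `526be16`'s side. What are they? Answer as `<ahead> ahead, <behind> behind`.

Reachable from 2046a64: {0cc0afa, 2046a64, 4b1f121, 4cf7788, 526be16, 87e7097, bc8ae6d, dd2f580, ed33d0a, f8e19b9}.
Reachable from 526be16: {0cc0afa, 526be16}.
Only in 2046a64's history (ahead): {2046a64, 4b1f121, 4cf7788, 87e7097, bc8ae6d, dd2f580, ed33d0a, f8e19b9} — 8.
Only in 526be16's history (behind): {} — 0.

8 ahead, 0 behind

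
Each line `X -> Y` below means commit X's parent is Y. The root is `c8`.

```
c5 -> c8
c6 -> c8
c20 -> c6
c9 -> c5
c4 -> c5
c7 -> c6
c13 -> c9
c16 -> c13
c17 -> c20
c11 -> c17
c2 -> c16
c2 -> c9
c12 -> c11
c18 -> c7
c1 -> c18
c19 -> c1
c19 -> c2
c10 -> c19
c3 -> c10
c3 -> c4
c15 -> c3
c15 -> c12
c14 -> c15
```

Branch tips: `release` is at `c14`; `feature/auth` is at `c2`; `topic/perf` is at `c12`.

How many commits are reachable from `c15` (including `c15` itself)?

19

Walking parent pointers from c15: reachable set = {c1, c10, c11, c12, c13, c15, c16, c17, c18, c19, c2, c20, c3, c4, c5, c6, c7, c8, c9}.
That is 19 commits.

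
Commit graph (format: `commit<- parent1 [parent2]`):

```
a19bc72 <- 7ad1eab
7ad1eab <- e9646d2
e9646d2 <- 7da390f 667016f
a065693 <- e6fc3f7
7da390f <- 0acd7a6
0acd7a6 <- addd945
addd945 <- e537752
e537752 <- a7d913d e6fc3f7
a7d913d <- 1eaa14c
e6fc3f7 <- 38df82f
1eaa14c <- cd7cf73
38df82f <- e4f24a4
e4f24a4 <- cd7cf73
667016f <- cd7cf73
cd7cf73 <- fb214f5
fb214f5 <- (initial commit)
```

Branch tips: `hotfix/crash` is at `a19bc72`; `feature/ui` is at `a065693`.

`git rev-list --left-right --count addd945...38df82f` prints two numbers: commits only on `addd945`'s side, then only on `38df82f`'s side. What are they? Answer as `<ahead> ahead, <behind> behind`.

5 ahead, 0 behind

Reachable from addd945: {1eaa14c, 38df82f, a7d913d, addd945, cd7cf73, e4f24a4, e537752, e6fc3f7, fb214f5}.
Reachable from 38df82f: {38df82f, cd7cf73, e4f24a4, fb214f5}.
Only in addd945's history (ahead): {1eaa14c, a7d913d, addd945, e537752, e6fc3f7} — 5.
Only in 38df82f's history (behind): {} — 0.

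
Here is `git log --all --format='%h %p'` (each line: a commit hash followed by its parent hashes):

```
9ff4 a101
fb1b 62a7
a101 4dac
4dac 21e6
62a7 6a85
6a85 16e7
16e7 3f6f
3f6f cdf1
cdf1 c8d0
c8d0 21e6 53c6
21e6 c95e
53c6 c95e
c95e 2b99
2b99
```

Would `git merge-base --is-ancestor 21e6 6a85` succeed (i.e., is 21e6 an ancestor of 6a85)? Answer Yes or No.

Yes

Ancestors of 6a85 (commits reachable by following parents): {16e7, 21e6, 2b99, 3f6f, 53c6, 6a85, c8d0, c95e, cdf1}.
21e6 is in that set, so it is an ancestor of 6a85.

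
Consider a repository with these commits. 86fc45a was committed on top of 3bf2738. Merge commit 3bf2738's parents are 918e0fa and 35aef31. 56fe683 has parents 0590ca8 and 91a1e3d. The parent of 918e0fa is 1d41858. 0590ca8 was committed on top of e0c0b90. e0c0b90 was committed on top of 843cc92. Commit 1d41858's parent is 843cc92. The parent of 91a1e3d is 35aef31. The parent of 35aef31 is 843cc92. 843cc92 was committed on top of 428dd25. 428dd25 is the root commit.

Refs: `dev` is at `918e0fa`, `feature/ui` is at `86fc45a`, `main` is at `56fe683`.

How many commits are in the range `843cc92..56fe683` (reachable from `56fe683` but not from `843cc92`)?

5

Reachable from 56fe683: {0590ca8, 35aef31, 428dd25, 56fe683, 843cc92, 91a1e3d, e0c0b90}.
Reachable from 843cc92: {428dd25, 843cc92}.
In 56fe683's history but not 843cc92's: {0590ca8, 35aef31, 56fe683, 91a1e3d, e0c0b90} — 5 commits.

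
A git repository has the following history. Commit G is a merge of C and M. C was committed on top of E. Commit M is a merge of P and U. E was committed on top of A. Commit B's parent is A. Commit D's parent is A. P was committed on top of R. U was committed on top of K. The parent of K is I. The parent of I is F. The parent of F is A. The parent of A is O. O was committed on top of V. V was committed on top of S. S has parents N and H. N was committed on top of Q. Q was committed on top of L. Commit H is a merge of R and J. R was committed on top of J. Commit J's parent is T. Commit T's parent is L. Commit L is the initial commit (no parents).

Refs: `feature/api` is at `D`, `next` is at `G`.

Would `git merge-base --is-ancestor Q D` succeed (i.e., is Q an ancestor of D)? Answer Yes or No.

Yes

Ancestors of D (commits reachable by following parents): {A, D, H, J, L, N, O, Q, R, S, T, V}.
Q is in that set, so it is an ancestor of D.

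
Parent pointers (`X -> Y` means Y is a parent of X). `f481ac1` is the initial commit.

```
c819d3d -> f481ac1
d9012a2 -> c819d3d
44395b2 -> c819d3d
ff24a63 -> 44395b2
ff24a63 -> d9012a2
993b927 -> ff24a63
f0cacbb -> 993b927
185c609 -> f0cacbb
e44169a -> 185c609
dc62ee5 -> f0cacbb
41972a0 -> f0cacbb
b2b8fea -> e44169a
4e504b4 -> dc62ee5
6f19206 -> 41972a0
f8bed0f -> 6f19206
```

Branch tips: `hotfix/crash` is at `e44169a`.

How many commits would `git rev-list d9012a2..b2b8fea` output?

Reachable from b2b8fea: {185c609, 44395b2, 993b927, b2b8fea, c819d3d, d9012a2, e44169a, f0cacbb, f481ac1, ff24a63}.
Reachable from d9012a2: {c819d3d, d9012a2, f481ac1}.
In b2b8fea's history but not d9012a2's: {185c609, 44395b2, 993b927, b2b8fea, e44169a, f0cacbb, ff24a63} — 7 commits.

7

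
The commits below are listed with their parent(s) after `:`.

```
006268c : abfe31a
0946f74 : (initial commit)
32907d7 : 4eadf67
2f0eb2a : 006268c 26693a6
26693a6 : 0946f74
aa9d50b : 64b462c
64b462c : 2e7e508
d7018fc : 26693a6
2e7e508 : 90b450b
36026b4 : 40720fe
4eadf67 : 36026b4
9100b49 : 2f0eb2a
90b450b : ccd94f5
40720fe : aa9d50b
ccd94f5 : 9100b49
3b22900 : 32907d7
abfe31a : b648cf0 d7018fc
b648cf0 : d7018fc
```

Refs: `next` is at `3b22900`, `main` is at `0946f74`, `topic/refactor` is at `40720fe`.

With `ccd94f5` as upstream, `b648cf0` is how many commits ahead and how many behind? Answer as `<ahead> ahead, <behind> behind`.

0 ahead, 5 behind

Reachable from b648cf0: {0946f74, 26693a6, b648cf0, d7018fc}.
Reachable from ccd94f5: {006268c, 0946f74, 26693a6, 2f0eb2a, 9100b49, abfe31a, b648cf0, ccd94f5, d7018fc}.
Only in b648cf0's history (ahead): {} — 0.
Only in ccd94f5's history (behind): {006268c, 2f0eb2a, 9100b49, abfe31a, ccd94f5} — 5.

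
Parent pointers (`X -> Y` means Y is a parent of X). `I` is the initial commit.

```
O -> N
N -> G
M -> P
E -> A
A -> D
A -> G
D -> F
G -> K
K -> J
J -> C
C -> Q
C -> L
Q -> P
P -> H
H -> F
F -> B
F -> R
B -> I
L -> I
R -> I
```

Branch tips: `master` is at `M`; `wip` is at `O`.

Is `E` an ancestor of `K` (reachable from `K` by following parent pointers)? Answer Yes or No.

No

Ancestors of K: {B, C, F, H, I, J, K, L, P, Q, R}.
E is not in that set, so it is not an ancestor of K.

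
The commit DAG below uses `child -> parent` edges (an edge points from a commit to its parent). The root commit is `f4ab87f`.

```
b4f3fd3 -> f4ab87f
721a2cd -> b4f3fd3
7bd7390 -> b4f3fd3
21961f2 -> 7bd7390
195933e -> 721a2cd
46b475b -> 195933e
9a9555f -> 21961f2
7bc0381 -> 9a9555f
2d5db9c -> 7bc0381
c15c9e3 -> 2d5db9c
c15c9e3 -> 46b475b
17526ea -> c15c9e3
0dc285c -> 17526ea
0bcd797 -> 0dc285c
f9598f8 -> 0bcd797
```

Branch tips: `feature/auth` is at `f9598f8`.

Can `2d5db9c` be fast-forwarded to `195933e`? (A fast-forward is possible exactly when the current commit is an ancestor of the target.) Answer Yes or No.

No

A fast-forward from 2d5db9c to 195933e is possible iff 2d5db9c is an ancestor of 195933e.
Ancestors of 195933e: {195933e, 721a2cd, b4f3fd3, f4ab87f}.
2d5db9c is not among them, so fast-forward is not possible.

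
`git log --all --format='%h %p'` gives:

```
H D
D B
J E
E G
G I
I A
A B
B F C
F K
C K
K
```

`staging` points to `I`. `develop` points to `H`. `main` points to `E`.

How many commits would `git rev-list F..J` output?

7

Reachable from J: {A, B, C, E, F, G, I, J, K}.
Reachable from F: {F, K}.
In J's history but not F's: {A, B, C, E, G, I, J} — 7 commits.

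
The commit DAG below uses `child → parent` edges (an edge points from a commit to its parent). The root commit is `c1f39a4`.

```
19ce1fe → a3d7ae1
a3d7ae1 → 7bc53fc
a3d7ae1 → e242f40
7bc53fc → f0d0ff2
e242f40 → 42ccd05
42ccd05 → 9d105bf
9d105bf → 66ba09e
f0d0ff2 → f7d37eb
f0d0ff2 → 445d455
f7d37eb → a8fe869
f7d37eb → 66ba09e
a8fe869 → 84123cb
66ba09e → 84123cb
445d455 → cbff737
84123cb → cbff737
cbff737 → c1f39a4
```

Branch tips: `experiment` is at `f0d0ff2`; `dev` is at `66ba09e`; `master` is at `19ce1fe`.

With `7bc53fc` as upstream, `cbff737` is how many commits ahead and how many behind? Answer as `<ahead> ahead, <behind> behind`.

0 ahead, 7 behind

Reachable from cbff737: {c1f39a4, cbff737}.
Reachable from 7bc53fc: {445d455, 66ba09e, 7bc53fc, 84123cb, a8fe869, c1f39a4, cbff737, f0d0ff2, f7d37eb}.
Only in cbff737's history (ahead): {} — 0.
Only in 7bc53fc's history (behind): {445d455, 66ba09e, 7bc53fc, 84123cb, a8fe869, f0d0ff2, f7d37eb} — 7.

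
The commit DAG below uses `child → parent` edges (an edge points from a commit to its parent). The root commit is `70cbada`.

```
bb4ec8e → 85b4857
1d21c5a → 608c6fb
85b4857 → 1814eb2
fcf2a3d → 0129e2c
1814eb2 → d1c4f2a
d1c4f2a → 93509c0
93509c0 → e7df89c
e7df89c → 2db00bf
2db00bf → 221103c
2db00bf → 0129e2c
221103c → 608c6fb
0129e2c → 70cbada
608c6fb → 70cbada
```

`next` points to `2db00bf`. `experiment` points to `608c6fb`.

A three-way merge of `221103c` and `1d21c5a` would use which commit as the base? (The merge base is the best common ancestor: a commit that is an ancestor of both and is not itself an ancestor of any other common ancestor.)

608c6fb

Ancestors of 221103c: {221103c, 608c6fb, 70cbada}.
Ancestors of 1d21c5a: {1d21c5a, 608c6fb, 70cbada}.
Common ancestors: {608c6fb, 70cbada}.
Among these, 608c6fb is not an ancestor of any other common ancestor — it is the merge base.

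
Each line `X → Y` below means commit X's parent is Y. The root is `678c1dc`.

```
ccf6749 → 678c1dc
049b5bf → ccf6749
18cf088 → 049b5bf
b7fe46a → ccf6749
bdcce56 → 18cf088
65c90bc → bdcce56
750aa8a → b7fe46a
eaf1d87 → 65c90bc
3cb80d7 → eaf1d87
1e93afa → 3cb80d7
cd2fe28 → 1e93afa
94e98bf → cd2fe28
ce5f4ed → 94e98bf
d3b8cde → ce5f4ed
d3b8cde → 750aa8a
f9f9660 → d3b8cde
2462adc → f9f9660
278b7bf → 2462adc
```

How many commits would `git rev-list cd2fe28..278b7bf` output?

8

Reachable from 278b7bf: {049b5bf, 18cf088, 1e93afa, 2462adc, 278b7bf, 3cb80d7, 65c90bc, 678c1dc, 750aa8a, 94e98bf, b7fe46a, bdcce56, ccf6749, cd2fe28, ce5f4ed, d3b8cde, eaf1d87, f9f9660}.
Reachable from cd2fe28: {049b5bf, 18cf088, 1e93afa, 3cb80d7, 65c90bc, 678c1dc, bdcce56, ccf6749, cd2fe28, eaf1d87}.
In 278b7bf's history but not cd2fe28's: {2462adc, 278b7bf, 750aa8a, 94e98bf, b7fe46a, ce5f4ed, d3b8cde, f9f9660} — 8 commits.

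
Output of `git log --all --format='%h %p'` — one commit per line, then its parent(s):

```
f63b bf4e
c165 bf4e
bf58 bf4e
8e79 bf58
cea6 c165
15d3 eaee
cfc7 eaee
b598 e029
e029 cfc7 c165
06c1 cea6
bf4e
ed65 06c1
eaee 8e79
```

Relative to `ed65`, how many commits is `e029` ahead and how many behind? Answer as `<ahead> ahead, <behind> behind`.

Reachable from e029: {8e79, bf4e, bf58, c165, cfc7, e029, eaee}.
Reachable from ed65: {06c1, bf4e, c165, cea6, ed65}.
Only in e029's history (ahead): {8e79, bf58, cfc7, e029, eaee} — 5.
Only in ed65's history (behind): {06c1, cea6, ed65} — 3.

5 ahead, 3 behind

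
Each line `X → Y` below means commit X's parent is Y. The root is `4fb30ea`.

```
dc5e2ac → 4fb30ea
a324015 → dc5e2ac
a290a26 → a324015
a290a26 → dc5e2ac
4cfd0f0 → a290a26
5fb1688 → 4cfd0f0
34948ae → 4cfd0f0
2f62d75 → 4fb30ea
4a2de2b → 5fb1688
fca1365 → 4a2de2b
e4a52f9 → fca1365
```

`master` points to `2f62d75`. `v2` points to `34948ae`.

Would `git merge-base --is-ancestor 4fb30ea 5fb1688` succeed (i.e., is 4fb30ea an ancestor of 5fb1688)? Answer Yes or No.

Ancestors of 5fb1688 (commits reachable by following parents): {4cfd0f0, 4fb30ea, 5fb1688, a290a26, a324015, dc5e2ac}.
4fb30ea is in that set, so it is an ancestor of 5fb1688.

Yes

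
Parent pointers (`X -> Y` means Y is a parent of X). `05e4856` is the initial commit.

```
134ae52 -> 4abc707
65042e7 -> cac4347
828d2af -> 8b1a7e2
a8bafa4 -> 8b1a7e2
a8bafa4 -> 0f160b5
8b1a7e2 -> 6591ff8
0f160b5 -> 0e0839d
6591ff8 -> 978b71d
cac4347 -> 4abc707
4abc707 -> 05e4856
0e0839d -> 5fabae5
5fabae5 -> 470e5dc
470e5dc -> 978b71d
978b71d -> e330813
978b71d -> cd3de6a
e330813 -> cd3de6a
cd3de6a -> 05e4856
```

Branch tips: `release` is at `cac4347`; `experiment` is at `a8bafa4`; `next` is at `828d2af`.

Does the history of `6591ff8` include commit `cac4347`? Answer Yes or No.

No

Ancestors of 6591ff8: {05e4856, 6591ff8, 978b71d, cd3de6a, e330813}.
cac4347 is not in that set, so it is not an ancestor of 6591ff8.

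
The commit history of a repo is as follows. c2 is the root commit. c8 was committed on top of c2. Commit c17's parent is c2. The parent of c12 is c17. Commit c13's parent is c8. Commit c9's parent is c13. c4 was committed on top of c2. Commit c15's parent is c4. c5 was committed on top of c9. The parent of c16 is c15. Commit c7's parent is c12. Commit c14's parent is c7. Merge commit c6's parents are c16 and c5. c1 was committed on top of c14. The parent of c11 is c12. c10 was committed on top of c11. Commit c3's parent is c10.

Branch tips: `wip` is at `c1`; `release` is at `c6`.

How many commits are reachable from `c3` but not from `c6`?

Reachable from c3: {c10, c11, c12, c17, c2, c3}.
Reachable from c6: {c13, c15, c16, c2, c4, c5, c6, c8, c9}.
In c3's history but not c6's: {c10, c11, c12, c17, c3} — 5 commits.

5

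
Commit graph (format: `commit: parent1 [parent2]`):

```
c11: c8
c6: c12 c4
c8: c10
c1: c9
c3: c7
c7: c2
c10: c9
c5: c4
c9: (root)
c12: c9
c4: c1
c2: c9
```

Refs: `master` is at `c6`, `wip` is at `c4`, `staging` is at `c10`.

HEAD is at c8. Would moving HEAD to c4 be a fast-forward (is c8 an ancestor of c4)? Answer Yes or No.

A fast-forward from c8 to c4 is possible iff c8 is an ancestor of c4.
Ancestors of c4: {c1, c4, c9}.
c8 is not among them, so fast-forward is not possible.

No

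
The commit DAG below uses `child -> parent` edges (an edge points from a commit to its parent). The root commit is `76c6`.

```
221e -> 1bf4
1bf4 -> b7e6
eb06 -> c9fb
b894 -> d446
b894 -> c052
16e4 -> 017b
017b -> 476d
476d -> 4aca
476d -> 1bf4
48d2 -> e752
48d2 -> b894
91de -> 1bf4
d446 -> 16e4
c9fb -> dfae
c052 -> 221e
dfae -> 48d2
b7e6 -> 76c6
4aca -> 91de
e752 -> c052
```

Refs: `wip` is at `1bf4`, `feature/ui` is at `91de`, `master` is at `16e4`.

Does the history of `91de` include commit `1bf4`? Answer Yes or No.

Yes

Ancestors of 91de (commits reachable by following parents): {1bf4, 76c6, 91de, b7e6}.
1bf4 is in that set, so it is an ancestor of 91de.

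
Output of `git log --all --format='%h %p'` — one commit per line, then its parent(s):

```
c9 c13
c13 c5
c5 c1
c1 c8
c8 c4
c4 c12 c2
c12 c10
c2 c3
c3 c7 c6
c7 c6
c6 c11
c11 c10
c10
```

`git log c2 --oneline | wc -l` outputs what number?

6

Walking parent pointers from c2: reachable set = {c10, c11, c2, c3, c6, c7}.
That is 6 commits.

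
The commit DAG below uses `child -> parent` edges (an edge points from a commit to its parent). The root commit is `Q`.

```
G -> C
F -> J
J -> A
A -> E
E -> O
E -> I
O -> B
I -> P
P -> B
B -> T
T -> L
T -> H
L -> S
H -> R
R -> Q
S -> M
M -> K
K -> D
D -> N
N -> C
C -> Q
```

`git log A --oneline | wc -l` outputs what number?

Walking parent pointers from A: reachable set = {A, B, C, D, E, H, I, K, L, M, N, O, P, Q, R, S, T}.
That is 17 commits.

17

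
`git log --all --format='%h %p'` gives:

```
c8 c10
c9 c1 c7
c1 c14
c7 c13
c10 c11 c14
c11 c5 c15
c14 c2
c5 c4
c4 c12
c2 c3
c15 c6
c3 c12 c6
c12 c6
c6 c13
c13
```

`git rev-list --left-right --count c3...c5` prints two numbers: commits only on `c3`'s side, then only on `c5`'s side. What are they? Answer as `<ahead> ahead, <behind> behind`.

1 ahead, 2 behind

Reachable from c3: {c12, c13, c3, c6}.
Reachable from c5: {c12, c13, c4, c5, c6}.
Only in c3's history (ahead): {c3} — 1.
Only in c5's history (behind): {c4, c5} — 2.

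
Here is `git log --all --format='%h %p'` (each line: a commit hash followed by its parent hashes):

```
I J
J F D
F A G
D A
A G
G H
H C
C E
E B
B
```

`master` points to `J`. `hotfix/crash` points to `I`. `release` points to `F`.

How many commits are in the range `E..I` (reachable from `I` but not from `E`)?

Reachable from I: {A, B, C, D, E, F, G, H, I, J}.
Reachable from E: {B, E}.
In I's history but not E's: {A, C, D, F, G, H, I, J} — 8 commits.

8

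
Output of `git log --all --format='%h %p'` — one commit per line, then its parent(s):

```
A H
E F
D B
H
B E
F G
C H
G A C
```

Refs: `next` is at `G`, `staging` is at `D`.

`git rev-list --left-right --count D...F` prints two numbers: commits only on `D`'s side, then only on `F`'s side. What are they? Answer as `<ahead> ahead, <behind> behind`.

3 ahead, 0 behind

Reachable from D: {A, B, C, D, E, F, G, H}.
Reachable from F: {A, C, F, G, H}.
Only in D's history (ahead): {B, D, E} — 3.
Only in F's history (behind): {} — 0.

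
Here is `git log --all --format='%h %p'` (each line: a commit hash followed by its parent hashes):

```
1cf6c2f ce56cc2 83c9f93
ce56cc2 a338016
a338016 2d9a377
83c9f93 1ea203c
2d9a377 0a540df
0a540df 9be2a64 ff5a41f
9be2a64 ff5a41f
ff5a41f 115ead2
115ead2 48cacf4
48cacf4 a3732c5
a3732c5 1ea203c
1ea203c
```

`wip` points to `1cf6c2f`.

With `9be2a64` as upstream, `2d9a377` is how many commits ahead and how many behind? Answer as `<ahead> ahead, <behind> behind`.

Reachable from 2d9a377: {0a540df, 115ead2, 1ea203c, 2d9a377, 48cacf4, 9be2a64, a3732c5, ff5a41f}.
Reachable from 9be2a64: {115ead2, 1ea203c, 48cacf4, 9be2a64, a3732c5, ff5a41f}.
Only in 2d9a377's history (ahead): {0a540df, 2d9a377} — 2.
Only in 9be2a64's history (behind): {} — 0.

2 ahead, 0 behind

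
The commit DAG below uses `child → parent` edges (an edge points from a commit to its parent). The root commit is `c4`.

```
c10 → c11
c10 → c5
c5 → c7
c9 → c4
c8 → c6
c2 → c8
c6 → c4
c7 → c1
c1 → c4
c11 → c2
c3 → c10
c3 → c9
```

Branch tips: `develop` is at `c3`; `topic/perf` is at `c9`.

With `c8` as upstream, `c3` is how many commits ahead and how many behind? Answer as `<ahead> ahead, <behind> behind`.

Reachable from c3: {c1, c10, c11, c2, c3, c4, c5, c6, c7, c8, c9}.
Reachable from c8: {c4, c6, c8}.
Only in c3's history (ahead): {c1, c10, c11, c2, c3, c5, c7, c9} — 8.
Only in c8's history (behind): {} — 0.

8 ahead, 0 behind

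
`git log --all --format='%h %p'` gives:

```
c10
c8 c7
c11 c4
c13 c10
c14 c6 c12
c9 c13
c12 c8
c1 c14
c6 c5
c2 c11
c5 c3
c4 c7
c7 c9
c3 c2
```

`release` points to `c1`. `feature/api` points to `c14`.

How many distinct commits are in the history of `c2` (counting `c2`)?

Walking parent pointers from c2: reachable set = {c10, c11, c13, c2, c4, c7, c9}.
That is 7 commits.

7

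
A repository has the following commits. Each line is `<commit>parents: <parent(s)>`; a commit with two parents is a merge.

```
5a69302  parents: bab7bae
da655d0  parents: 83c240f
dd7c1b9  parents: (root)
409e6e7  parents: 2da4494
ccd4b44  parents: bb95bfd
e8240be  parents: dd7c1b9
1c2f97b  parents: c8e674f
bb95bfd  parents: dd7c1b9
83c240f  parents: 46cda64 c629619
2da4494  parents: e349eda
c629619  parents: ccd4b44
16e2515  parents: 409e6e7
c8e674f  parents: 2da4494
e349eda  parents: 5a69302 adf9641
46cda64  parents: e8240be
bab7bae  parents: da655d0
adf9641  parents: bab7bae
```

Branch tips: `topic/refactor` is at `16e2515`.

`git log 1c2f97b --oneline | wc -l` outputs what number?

15

Walking parent pointers from 1c2f97b: reachable set = {1c2f97b, 2da4494, 46cda64, 5a69302, 83c240f, adf9641, bab7bae, bb95bfd, c629619, c8e674f, ccd4b44, da655d0, dd7c1b9, e349eda, e8240be}.
That is 15 commits.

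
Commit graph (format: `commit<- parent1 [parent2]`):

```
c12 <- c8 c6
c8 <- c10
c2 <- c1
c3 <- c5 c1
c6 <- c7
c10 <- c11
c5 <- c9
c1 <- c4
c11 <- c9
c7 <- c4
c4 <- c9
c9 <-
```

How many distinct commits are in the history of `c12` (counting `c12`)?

Walking parent pointers from c12: reachable set = {c10, c11, c12, c4, c6, c7, c8, c9}.
That is 8 commits.

8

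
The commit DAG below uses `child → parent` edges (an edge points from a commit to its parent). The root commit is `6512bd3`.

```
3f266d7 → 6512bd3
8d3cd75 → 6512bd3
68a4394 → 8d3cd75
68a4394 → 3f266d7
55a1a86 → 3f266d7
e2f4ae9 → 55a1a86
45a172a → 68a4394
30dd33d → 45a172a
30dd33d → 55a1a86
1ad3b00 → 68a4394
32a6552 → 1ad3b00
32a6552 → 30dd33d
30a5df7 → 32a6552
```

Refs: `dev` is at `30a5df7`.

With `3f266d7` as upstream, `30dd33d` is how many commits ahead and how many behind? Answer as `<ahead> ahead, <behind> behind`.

5 ahead, 0 behind

Reachable from 30dd33d: {30dd33d, 3f266d7, 45a172a, 55a1a86, 6512bd3, 68a4394, 8d3cd75}.
Reachable from 3f266d7: {3f266d7, 6512bd3}.
Only in 30dd33d's history (ahead): {30dd33d, 45a172a, 55a1a86, 68a4394, 8d3cd75} — 5.
Only in 3f266d7's history (behind): {} — 0.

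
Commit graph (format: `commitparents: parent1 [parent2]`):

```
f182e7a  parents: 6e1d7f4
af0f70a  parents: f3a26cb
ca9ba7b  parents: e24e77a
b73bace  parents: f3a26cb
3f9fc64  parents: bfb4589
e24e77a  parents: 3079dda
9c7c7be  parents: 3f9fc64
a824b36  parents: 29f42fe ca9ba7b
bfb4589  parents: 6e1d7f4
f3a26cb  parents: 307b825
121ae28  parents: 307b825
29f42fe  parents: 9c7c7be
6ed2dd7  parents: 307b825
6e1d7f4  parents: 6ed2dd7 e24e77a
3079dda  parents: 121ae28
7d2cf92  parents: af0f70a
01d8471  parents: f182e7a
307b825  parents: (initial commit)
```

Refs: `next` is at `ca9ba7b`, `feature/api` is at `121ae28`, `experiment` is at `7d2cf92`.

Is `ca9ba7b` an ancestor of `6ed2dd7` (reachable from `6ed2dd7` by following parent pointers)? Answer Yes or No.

Ancestors of 6ed2dd7: {307b825, 6ed2dd7}.
ca9ba7b is not in that set, so it is not an ancestor of 6ed2dd7.

No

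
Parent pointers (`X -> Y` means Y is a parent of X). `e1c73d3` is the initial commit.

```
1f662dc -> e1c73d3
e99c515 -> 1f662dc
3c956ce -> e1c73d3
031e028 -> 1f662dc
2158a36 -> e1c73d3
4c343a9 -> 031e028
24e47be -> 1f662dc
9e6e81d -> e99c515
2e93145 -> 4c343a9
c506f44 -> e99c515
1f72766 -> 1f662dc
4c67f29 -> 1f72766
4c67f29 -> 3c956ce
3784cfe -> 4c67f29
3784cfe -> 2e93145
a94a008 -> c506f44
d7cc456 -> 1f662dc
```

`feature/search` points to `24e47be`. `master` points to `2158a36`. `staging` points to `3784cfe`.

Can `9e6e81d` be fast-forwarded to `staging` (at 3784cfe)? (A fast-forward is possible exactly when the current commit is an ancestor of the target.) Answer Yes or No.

A fast-forward from 9e6e81d to 3784cfe is possible iff 9e6e81d is an ancestor of 3784cfe.
Ancestors of 3784cfe: {031e028, 1f662dc, 1f72766, 2e93145, 3784cfe, 3c956ce, 4c343a9, 4c67f29, e1c73d3}.
9e6e81d is not among them, so fast-forward is not possible.

No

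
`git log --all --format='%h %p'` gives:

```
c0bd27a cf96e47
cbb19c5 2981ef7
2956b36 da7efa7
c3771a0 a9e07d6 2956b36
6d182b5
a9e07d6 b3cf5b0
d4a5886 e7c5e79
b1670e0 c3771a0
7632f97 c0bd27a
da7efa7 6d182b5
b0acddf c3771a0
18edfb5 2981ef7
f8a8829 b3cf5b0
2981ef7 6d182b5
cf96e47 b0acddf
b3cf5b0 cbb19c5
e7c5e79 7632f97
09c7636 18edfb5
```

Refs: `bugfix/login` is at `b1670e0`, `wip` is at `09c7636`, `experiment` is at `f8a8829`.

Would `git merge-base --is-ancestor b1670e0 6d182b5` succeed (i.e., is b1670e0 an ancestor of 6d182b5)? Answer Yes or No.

Ancestors of 6d182b5: {6d182b5}.
b1670e0 is not in that set, so it is not an ancestor of 6d182b5.

No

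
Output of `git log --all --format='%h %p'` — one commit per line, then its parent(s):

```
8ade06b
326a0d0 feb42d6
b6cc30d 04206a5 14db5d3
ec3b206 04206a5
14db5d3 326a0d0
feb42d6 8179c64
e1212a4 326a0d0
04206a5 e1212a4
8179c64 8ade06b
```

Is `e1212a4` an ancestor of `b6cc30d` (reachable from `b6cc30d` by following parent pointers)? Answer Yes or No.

Ancestors of b6cc30d (commits reachable by following parents): {04206a5, 14db5d3, 326a0d0, 8179c64, 8ade06b, b6cc30d, e1212a4, feb42d6}.
e1212a4 is in that set, so it is an ancestor of b6cc30d.

Yes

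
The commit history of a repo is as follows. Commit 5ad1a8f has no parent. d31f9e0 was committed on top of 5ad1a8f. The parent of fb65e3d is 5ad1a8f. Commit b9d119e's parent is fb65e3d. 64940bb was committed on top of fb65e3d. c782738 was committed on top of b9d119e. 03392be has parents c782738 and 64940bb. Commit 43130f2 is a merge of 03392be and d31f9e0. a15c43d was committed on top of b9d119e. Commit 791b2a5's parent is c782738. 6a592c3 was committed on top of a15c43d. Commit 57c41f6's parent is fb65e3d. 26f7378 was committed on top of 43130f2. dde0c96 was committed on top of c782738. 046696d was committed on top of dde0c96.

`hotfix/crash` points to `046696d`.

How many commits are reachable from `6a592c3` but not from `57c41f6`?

3

Reachable from 6a592c3: {5ad1a8f, 6a592c3, a15c43d, b9d119e, fb65e3d}.
Reachable from 57c41f6: {57c41f6, 5ad1a8f, fb65e3d}.
In 6a592c3's history but not 57c41f6's: {6a592c3, a15c43d, b9d119e} — 3 commits.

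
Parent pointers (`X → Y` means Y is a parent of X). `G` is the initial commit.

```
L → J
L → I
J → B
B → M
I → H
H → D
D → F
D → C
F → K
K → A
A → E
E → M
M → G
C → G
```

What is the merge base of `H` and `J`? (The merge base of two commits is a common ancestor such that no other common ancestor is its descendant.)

Ancestors of H: {A, C, D, E, F, G, H, K, M}.
Ancestors of J: {B, G, J, M}.
Common ancestors: {G, M}.
Among these, M is not an ancestor of any other common ancestor — it is the merge base.

M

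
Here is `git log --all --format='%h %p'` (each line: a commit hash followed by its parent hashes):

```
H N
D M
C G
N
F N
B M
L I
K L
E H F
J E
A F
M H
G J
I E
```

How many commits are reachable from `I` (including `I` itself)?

Walking parent pointers from I: reachable set = {E, F, H, I, N}.
That is 5 commits.

5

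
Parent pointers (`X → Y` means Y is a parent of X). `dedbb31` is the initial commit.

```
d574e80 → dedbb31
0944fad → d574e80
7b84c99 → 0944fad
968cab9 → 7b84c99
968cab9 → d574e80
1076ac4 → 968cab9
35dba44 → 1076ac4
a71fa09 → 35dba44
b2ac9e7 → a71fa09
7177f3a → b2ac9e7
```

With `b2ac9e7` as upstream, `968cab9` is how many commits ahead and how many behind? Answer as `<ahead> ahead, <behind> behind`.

Reachable from 968cab9: {0944fad, 7b84c99, 968cab9, d574e80, dedbb31}.
Reachable from b2ac9e7: {0944fad, 1076ac4, 35dba44, 7b84c99, 968cab9, a71fa09, b2ac9e7, d574e80, dedbb31}.
Only in 968cab9's history (ahead): {} — 0.
Only in b2ac9e7's history (behind): {1076ac4, 35dba44, a71fa09, b2ac9e7} — 4.

0 ahead, 4 behind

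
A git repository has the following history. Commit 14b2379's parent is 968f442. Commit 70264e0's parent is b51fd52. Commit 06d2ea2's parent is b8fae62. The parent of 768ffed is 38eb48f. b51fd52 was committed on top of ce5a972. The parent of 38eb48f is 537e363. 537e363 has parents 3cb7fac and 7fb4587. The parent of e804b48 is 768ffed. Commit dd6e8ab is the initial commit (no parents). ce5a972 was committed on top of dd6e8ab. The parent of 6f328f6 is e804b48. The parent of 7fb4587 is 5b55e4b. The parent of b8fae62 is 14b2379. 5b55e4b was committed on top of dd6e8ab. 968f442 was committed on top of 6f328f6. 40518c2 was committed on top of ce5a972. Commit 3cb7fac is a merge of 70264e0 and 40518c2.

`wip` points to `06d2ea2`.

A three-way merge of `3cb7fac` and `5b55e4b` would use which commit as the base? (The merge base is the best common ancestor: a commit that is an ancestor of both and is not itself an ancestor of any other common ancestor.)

Ancestors of 3cb7fac: {3cb7fac, 40518c2, 70264e0, b51fd52, ce5a972, dd6e8ab}.
Ancestors of 5b55e4b: {5b55e4b, dd6e8ab}.
Common ancestors: {dd6e8ab}.
The only common ancestor is dd6e8ab, so it is the merge base.

dd6e8ab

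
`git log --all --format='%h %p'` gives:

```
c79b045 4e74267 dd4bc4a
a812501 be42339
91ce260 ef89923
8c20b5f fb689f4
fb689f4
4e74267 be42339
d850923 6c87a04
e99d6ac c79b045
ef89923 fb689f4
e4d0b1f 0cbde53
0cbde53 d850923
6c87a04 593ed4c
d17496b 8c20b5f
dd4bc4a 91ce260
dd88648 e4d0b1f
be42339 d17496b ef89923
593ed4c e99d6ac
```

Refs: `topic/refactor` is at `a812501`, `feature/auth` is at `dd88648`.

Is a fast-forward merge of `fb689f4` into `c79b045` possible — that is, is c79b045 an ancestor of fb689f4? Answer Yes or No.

A fast-forward from c79b045 to fb689f4 is possible iff c79b045 is an ancestor of fb689f4.
Ancestors of fb689f4: {fb689f4}.
c79b045 is not among them, so fast-forward is not possible.

No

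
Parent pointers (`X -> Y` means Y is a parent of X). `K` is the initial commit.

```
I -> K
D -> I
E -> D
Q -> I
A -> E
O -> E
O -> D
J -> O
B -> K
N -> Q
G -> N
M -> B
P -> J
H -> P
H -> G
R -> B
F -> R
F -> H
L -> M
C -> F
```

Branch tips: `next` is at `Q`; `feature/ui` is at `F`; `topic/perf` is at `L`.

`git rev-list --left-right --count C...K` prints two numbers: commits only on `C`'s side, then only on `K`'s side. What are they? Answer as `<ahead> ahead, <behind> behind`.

Reachable from C: {B, C, D, E, F, G, H, I, J, K, N, O, P, Q, R}.
Reachable from K: {K}.
Only in C's history (ahead): {B, C, D, E, F, G, H, I, J, N, O, P, Q, R} — 14.
Only in K's history (behind): {} — 0.

14 ahead, 0 behind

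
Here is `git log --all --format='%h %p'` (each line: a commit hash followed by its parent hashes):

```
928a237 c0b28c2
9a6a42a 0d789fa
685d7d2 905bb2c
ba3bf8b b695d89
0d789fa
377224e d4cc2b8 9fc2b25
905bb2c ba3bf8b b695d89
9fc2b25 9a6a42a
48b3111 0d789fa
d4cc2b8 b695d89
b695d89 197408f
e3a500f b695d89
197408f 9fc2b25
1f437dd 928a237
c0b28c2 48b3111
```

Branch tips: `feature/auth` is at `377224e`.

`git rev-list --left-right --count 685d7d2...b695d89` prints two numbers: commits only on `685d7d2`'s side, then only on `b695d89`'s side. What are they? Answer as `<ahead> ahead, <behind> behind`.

3 ahead, 0 behind

Reachable from 685d7d2: {0d789fa, 197408f, 685d7d2, 905bb2c, 9a6a42a, 9fc2b25, b695d89, ba3bf8b}.
Reachable from b695d89: {0d789fa, 197408f, 9a6a42a, 9fc2b25, b695d89}.
Only in 685d7d2's history (ahead): {685d7d2, 905bb2c, ba3bf8b} — 3.
Only in b695d89's history (behind): {} — 0.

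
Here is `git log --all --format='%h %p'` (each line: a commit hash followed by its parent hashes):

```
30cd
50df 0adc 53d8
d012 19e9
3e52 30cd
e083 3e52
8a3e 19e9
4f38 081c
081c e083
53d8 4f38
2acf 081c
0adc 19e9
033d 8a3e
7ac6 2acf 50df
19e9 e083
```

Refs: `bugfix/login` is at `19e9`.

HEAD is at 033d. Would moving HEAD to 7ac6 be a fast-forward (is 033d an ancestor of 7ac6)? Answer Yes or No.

No

A fast-forward from 033d to 7ac6 is possible iff 033d is an ancestor of 7ac6.
Ancestors of 7ac6: {081c, 0adc, 19e9, 2acf, 30cd, 3e52, 4f38, 50df, 53d8, 7ac6, e083}.
033d is not among them, so fast-forward is not possible.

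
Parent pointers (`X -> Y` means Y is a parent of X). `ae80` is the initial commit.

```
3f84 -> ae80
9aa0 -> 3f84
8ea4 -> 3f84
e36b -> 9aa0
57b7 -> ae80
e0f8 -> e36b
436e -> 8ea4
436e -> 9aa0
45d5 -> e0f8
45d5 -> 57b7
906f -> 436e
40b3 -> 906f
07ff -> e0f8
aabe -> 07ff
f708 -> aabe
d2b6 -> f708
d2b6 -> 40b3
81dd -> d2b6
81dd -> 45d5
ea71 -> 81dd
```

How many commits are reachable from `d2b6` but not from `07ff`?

7

Reachable from d2b6: {07ff, 3f84, 40b3, 436e, 8ea4, 906f, 9aa0, aabe, ae80, d2b6, e0f8, e36b, f708}.
Reachable from 07ff: {07ff, 3f84, 9aa0, ae80, e0f8, e36b}.
In d2b6's history but not 07ff's: {40b3, 436e, 8ea4, 906f, aabe, d2b6, f708} — 7 commits.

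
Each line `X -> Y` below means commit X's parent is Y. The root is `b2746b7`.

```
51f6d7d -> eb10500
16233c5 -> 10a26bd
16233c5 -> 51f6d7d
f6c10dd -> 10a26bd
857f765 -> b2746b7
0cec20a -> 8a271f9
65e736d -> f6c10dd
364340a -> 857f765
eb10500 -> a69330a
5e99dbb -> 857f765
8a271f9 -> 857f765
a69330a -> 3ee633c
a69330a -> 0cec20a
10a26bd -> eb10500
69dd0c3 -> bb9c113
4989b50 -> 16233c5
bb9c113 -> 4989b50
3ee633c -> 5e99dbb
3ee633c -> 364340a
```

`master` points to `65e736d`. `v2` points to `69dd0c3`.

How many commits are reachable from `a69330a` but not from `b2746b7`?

Reachable from a69330a: {0cec20a, 364340a, 3ee633c, 5e99dbb, 857f765, 8a271f9, a69330a, b2746b7}.
Reachable from b2746b7: {b2746b7}.
In a69330a's history but not b2746b7's: {0cec20a, 364340a, 3ee633c, 5e99dbb, 857f765, 8a271f9, a69330a} — 7 commits.

7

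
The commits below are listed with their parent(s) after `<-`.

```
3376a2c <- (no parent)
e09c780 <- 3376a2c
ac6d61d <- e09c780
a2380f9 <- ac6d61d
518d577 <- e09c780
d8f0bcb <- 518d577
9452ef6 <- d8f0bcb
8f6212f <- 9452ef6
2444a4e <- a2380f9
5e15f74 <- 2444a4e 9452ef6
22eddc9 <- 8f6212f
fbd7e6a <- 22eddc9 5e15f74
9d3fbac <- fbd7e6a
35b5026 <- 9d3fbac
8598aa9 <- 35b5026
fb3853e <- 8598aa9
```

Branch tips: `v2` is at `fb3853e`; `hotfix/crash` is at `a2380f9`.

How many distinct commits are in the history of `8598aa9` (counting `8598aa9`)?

15

Walking parent pointers from 8598aa9: reachable set = {22eddc9, 2444a4e, 3376a2c, 35b5026, 518d577, 5e15f74, 8598aa9, 8f6212f, 9452ef6, 9d3fbac, a2380f9, ac6d61d, d8f0bcb, e09c780, fbd7e6a}.
That is 15 commits.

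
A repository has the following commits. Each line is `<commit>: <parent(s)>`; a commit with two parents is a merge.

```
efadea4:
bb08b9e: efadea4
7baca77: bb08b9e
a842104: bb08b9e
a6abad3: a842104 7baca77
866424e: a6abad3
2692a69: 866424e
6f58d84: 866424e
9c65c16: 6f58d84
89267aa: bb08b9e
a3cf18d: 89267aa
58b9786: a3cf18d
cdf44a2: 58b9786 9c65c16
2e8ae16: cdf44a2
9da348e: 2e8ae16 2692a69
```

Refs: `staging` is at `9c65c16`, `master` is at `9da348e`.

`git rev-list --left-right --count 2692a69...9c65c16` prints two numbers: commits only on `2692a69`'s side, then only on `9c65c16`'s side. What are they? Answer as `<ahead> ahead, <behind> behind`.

Reachable from 2692a69: {2692a69, 7baca77, 866424e, a6abad3, a842104, bb08b9e, efadea4}.
Reachable from 9c65c16: {6f58d84, 7baca77, 866424e, 9c65c16, a6abad3, a842104, bb08b9e, efadea4}.
Only in 2692a69's history (ahead): {2692a69} — 1.
Only in 9c65c16's history (behind): {6f58d84, 9c65c16} — 2.

1 ahead, 2 behind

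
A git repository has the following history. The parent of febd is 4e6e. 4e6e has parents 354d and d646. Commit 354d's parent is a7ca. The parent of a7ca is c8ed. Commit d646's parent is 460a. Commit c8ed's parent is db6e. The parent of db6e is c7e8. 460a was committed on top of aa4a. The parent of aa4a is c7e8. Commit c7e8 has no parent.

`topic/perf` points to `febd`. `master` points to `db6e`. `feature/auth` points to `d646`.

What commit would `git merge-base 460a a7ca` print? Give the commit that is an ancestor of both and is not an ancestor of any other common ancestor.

c7e8

Ancestors of 460a: {460a, aa4a, c7e8}.
Ancestors of a7ca: {a7ca, c7e8, c8ed, db6e}.
Common ancestors: {c7e8}.
The only common ancestor is c7e8, so it is the merge base.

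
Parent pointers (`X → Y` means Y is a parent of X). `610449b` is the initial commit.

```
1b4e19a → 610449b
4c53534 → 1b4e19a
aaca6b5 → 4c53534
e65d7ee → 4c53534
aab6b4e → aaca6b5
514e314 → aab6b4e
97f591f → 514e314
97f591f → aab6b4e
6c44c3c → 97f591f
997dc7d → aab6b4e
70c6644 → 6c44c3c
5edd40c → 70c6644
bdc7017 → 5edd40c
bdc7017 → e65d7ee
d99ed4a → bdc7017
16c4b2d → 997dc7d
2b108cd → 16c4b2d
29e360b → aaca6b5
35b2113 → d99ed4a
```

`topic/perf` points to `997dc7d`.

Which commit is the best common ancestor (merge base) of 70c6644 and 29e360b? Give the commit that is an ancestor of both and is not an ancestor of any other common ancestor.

Ancestors of 70c6644: {1b4e19a, 4c53534, 514e314, 610449b, 6c44c3c, 70c6644, 97f591f, aab6b4e, aaca6b5}.
Ancestors of 29e360b: {1b4e19a, 29e360b, 4c53534, 610449b, aaca6b5}.
Common ancestors: {1b4e19a, 4c53534, 610449b, aaca6b5}.
Among these, aaca6b5 is not an ancestor of any other common ancestor — it is the merge base.

aaca6b5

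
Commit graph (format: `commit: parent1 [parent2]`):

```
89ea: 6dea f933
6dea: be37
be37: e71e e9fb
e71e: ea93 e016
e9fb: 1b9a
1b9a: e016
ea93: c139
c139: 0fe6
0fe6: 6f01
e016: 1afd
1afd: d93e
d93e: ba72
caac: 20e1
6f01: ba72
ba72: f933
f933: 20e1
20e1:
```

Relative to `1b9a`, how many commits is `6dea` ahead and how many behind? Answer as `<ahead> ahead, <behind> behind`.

Reachable from 6dea: {0fe6, 1afd, 1b9a, 20e1, 6dea, 6f01, ba72, be37, c139, d93e, e016, e71e, e9fb, ea93, f933}.
Reachable from 1b9a: {1afd, 1b9a, 20e1, ba72, d93e, e016, f933}.
Only in 6dea's history (ahead): {0fe6, 6dea, 6f01, be37, c139, e71e, e9fb, ea93} — 8.
Only in 1b9a's history (behind): {} — 0.

8 ahead, 0 behind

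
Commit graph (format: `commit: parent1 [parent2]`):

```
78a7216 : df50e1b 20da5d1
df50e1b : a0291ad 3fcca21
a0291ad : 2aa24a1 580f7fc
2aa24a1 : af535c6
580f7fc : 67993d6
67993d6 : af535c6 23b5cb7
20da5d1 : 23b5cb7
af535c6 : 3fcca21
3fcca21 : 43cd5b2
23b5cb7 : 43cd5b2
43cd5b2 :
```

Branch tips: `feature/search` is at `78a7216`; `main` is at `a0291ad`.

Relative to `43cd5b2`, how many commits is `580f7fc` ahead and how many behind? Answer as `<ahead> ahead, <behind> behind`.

Reachable from 580f7fc: {23b5cb7, 3fcca21, 43cd5b2, 580f7fc, 67993d6, af535c6}.
Reachable from 43cd5b2: {43cd5b2}.
Only in 580f7fc's history (ahead): {23b5cb7, 3fcca21, 580f7fc, 67993d6, af535c6} — 5.
Only in 43cd5b2's history (behind): {} — 0.

5 ahead, 0 behind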